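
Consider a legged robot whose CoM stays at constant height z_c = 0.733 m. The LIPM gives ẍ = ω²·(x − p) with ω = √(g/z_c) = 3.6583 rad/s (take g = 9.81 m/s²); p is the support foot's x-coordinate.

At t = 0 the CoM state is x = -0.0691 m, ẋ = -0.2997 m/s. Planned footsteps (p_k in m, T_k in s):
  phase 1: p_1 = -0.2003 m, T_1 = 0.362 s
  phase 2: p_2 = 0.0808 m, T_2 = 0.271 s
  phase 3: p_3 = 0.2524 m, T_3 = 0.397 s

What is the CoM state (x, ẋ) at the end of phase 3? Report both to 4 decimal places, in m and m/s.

phase 1: p=-0.2003, T=0.362, ωT=1.324305, cosh=2.012779, sinh=1.746791; start (x,ẋ)=(-0.069100, -0.299700) → end (x,ẋ)=(-0.079326, 0.235176)
phase 2: p=0.0808, T=0.271, ωT=0.991399, cosh=1.533030, sinh=1.161973; start (x,ẋ)=(-0.079326, 0.235176) → end (x,ẋ)=(-0.089980, -0.320141)
phase 3: p=0.2524, T=0.397, ωT=1.452345, cosh=2.253572, sinh=2.019551; start (x,ẋ)=(-0.089980, -0.320141) → end (x,ẋ)=(-0.695912, -3.251010)

x = -0.6959, ẋ = -3.2510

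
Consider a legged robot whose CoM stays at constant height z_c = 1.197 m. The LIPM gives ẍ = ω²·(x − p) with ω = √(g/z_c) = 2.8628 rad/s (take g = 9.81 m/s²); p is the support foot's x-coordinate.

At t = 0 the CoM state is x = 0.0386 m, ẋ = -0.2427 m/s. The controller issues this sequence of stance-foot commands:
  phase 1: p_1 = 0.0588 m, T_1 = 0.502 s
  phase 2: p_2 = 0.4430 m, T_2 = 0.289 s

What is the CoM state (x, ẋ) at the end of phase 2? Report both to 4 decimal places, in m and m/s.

x = -0.5823, ẋ = -2.4735

phase 1: p=0.0588, T=0.502, ωT=1.437126, cosh=2.223096, sinh=1.985486; start (x,ẋ)=(0.038600, -0.242700) → end (x,ẋ)=(-0.154430, -0.654363)
phase 2: p=0.4430, T=0.289, ωT=0.827349, cosh=1.362227, sinh=0.925020; start (x,ẋ)=(-0.154430, -0.654363) → end (x,ẋ)=(-0.582272, -2.473475)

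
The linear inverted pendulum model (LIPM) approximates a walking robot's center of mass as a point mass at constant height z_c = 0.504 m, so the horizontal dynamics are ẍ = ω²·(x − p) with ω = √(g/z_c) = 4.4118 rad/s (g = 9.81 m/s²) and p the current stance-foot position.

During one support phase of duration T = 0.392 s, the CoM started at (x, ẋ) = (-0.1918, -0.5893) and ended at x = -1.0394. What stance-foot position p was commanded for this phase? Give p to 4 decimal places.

p = 0.0614

ωT = 4.4118·0.392 = 1.729426; cosh(ωT) = 2.907401, sinh(ωT) = 2.730014
x(T) = p + (x₀−p)·cosh(ωT) + (ẋ₀/ω)·sinh(ωT) ⇒ p·(1 − cosh) = x(T) − x₀·cosh − (ẋ₀/ω)·sinh
numerator   = -1.0394 − (-0.1918)·2.907401 − (-0.5893/4.4118)·2.730014 = -0.117103
denominator = 1 − 2.907401 = -1.907401
p = -0.117103 / -1.907401 = 0.0614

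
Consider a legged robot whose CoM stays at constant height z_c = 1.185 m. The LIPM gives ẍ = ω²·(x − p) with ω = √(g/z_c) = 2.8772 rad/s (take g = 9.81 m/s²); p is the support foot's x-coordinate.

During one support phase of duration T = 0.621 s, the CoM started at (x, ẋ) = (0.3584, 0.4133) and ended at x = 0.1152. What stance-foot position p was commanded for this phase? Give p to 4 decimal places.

ωT = 2.8772·0.621 = 1.786741; cosh(ωT) = 3.068735, sinh(ωT) = 2.901230
x(T) = p + (x₀−p)·cosh(ωT) + (ẋ₀/ω)·sinh(ωT) ⇒ p·(1 − cosh) = x(T) − x₀·cosh − (ẋ₀/ω)·sinh
numerator   = 0.1152 − (0.3584)·3.068735 − (0.4133/2.8772)·2.901230 = -1.401387
denominator = 1 − 3.068735 = -2.068735
p = -1.401387 / -2.068735 = 0.6774

p = 0.6774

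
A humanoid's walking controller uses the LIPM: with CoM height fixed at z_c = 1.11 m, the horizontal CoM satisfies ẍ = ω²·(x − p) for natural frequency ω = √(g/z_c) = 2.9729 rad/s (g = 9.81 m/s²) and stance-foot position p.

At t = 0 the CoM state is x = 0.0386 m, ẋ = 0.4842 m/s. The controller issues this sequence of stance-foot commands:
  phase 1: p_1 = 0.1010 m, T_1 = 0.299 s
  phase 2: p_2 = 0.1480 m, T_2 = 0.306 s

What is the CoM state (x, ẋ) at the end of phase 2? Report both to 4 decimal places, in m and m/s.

x = 0.3650, ẋ = 0.8123

phase 1: p=0.1010, T=0.299, ωT=0.888897, cosh=1.421777, sinh=1.010668; start (x,ẋ)=(0.038600, 0.484200) → end (x,ẋ)=(0.176890, 0.500936)
phase 2: p=0.1480, T=0.306, ωT=0.909707, cosh=1.443119, sinh=1.040477; start (x,ẋ)=(0.176890, 0.500936) → end (x,ẋ)=(0.365013, 0.812274)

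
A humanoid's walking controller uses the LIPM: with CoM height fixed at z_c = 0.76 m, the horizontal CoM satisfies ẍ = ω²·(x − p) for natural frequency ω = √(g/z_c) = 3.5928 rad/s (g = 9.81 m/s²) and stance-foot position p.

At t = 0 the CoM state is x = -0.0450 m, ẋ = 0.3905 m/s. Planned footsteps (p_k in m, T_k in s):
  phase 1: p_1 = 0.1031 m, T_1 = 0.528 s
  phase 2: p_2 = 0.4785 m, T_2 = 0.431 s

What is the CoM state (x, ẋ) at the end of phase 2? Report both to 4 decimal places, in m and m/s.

phase 1: p=0.1031, T=0.528, ωT=1.896998, cosh=3.407937, sinh=3.257919; start (x,ẋ)=(-0.045000, 0.390500) → end (x,ẋ)=(-0.047514, -0.402719)
phase 2: p=0.4785, T=0.431, ωT=1.548497, cosh=2.458480, sinh=2.245913; start (x,ẋ)=(-0.047514, -0.402719) → end (x,ẋ)=(-1.066439, -5.234540)

x = -1.0664, ẋ = -5.2345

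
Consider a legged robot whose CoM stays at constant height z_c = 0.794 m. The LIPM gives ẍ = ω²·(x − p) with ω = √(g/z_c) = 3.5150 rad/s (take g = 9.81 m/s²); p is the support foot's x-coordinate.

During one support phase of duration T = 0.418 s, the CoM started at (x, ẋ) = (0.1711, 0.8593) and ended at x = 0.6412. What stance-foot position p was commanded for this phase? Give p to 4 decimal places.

ωT = 3.5150·0.418 = 1.469270; cosh(ωT) = 2.288077, sinh(ωT) = 2.057984
x(T) = p + (x₀−p)·cosh(ωT) + (ẋ₀/ω)·sinh(ωT) ⇒ p·(1 − cosh) = x(T) − x₀·cosh − (ẋ₀/ω)·sinh
numerator   = 0.6412 − (0.1711)·2.288077 − (0.8593/3.5150)·2.057984 = -0.253398
denominator = 1 − 2.288077 = -1.288077
p = -0.253398 / -1.288077 = 0.1967

p = 0.1967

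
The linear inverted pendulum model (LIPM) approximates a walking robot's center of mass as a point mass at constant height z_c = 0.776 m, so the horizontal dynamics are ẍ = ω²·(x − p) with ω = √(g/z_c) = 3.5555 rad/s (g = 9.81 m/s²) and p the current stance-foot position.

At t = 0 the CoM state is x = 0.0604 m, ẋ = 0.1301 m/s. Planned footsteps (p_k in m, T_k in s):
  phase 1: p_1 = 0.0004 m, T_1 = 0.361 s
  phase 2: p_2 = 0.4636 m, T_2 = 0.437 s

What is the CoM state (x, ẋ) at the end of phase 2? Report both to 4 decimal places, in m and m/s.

x = 0.1444, ẋ = -0.7915

phase 1: p=0.0004, T=0.361, ωT=1.283535, cosh=1.943217, sinh=1.666161; start (x,ẋ)=(0.060400, 0.130100) → end (x,ẋ)=(0.177960, 0.608255)
phase 2: p=0.4636, T=0.437, ωT=1.553754, cosh=2.470320, sinh=2.258868; start (x,ẋ)=(0.177960, 0.608255) → end (x,ẋ)=(0.144412, -0.791507)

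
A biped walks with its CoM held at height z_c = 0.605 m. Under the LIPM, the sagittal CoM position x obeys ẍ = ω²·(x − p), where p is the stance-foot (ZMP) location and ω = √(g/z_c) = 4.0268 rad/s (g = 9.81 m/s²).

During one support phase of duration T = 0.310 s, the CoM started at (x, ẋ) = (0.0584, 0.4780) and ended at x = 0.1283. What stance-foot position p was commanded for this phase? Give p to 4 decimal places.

p = 0.1937

ωT = 4.0268·0.310 = 1.248308; cosh(ωT) = 1.885716, sinh(ωT) = 1.598726
x(T) = p + (x₀−p)·cosh(ωT) + (ẋ₀/ω)·sinh(ωT) ⇒ p·(1 − cosh) = x(T) − x₀·cosh − (ẋ₀/ω)·sinh
numerator   = 0.1283 − (0.0584)·1.885716 − (0.4780/4.0268)·1.598726 = -0.171602
denominator = 1 − 1.885716 = -0.885716
p = -0.171602 / -0.885716 = 0.1937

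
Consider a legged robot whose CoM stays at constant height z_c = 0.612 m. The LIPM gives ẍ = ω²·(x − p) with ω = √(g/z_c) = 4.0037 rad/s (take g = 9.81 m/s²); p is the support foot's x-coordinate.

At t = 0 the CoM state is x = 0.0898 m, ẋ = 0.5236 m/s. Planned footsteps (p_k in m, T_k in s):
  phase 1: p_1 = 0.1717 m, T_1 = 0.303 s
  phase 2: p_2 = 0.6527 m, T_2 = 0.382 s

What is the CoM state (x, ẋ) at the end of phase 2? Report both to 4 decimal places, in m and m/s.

x = -0.1368, ẋ = -2.6889

phase 1: p=0.1717, T=0.303, ωT=1.213121, cosh=1.830618, sinh=1.533350; start (x,ẋ)=(0.089800, 0.523600) → end (x,ẋ)=(0.222302, 0.455721)
phase 2: p=0.6527, T=0.382, ωT=1.529413, cosh=2.416066, sinh=2.199403; start (x,ẋ)=(0.222302, 0.455721) → end (x,ẋ)=(-0.136822, -2.688921)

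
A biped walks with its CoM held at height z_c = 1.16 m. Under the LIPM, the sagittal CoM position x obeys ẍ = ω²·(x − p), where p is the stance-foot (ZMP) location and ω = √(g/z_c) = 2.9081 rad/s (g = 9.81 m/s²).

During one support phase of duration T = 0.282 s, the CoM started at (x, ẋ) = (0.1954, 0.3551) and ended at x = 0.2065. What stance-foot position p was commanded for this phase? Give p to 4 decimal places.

p = 0.4785

ωT = 2.9081·0.282 = 0.820084; cosh(ωT) = 1.355543, sinh(ωT) = 0.915148
x(T) = p + (x₀−p)·cosh(ωT) + (ẋ₀/ω)·sinh(ωT) ⇒ p·(1 − cosh) = x(T) − x₀·cosh − (ẋ₀/ω)·sinh
numerator   = 0.2065 − (0.1954)·1.355543 − (0.3551/2.9081)·0.915148 = -0.170119
denominator = 1 − 1.355543 = -0.355543
p = -0.170119 / -0.355543 = 0.4785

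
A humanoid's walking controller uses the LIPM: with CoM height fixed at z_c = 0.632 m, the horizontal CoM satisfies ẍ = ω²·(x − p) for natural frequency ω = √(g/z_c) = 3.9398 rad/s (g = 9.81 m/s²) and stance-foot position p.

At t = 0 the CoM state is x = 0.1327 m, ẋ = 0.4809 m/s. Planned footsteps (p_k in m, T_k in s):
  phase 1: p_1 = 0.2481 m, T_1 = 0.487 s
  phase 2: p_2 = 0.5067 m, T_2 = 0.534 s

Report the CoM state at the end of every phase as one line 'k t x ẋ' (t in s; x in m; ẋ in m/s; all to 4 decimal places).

phase 1: p=0.2481, T=0.487, ωT=1.918683, cosh=3.479389, sinh=3.332589; start (x,ẋ)=(0.132700, 0.480900) → end (x,ẋ)=(0.253361, 0.158067)
phase 2: p=0.5067, T=0.534, ωT=2.103853, cosh=4.159841, sinh=4.037856; start (x,ẋ)=(0.253361, 0.158067) → end (x,ẋ)=(-0.385149, -3.372669)

1 0.4870 0.2534 0.1581
2 1.0210 -0.3851 -3.3727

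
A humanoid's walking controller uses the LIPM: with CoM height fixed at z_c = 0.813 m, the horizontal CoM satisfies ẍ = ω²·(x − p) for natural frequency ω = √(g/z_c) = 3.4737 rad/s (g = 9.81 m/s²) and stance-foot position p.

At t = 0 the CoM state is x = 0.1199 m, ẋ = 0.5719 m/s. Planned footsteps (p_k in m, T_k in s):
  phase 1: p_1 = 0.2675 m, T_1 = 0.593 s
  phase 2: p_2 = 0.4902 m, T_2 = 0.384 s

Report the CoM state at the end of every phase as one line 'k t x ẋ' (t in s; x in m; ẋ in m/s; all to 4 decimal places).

1 0.5930 0.3144 0.3013
2 0.9770 0.2866 -0.4669

phase 1: p=0.2675, T=0.593, ωT=2.059904, cosh=3.986342, sinh=3.858876; start (x,ẋ)=(0.119900, 0.571900) → end (x,ẋ)=(0.314430, 0.301273)
phase 2: p=0.4902, T=0.384, ωT=1.333901, cosh=2.029634, sinh=1.766187; start (x,ẋ)=(0.314430, 0.301273) → end (x,ẋ)=(0.286633, -0.466909)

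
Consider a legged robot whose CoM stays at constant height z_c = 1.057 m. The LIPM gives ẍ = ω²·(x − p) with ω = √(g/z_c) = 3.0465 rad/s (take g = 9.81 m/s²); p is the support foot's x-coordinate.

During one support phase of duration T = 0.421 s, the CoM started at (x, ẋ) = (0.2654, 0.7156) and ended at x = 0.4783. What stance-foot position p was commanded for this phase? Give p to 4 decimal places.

ωT = 3.0465·0.421 = 1.282577; cosh(ωT) = 1.941620, sinh(ωT) = 1.664298
x(T) = p + (x₀−p)·cosh(ωT) + (ẋ₀/ω)·sinh(ωT) ⇒ p·(1 − cosh) = x(T) − x₀·cosh − (ẋ₀/ω)·sinh
numerator   = 0.4783 − (0.2654)·1.941620 − (0.7156/3.0465)·1.664298 = -0.427937
denominator = 1 − 1.941620 = -0.941620
p = -0.427937 / -0.941620 = 0.4545

p = 0.4545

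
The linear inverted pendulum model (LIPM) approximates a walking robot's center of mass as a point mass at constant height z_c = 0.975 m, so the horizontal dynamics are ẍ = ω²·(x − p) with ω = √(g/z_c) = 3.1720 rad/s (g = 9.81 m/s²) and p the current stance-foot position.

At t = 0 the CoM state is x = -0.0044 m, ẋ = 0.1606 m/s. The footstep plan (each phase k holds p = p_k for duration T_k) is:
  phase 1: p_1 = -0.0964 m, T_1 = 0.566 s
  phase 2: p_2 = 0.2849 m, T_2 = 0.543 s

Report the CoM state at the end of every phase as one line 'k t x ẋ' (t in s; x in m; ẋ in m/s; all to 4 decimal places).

phase 1: p=-0.0964, T=0.566, ωT=1.795352, cosh=3.093831, sinh=2.927762; start (x,ẋ)=(-0.004400, 0.160600) → end (x,ẋ)=(0.336467, 1.351261)
phase 2: p=0.2849, T=0.543, ωT=1.722396, cosh=2.888281, sinh=2.709644; start (x,ẋ)=(0.336467, 1.351261) → end (x,ẋ)=(1.588137, 4.346036)

1 0.5660 0.3365 1.3513
2 1.1090 1.5881 4.3460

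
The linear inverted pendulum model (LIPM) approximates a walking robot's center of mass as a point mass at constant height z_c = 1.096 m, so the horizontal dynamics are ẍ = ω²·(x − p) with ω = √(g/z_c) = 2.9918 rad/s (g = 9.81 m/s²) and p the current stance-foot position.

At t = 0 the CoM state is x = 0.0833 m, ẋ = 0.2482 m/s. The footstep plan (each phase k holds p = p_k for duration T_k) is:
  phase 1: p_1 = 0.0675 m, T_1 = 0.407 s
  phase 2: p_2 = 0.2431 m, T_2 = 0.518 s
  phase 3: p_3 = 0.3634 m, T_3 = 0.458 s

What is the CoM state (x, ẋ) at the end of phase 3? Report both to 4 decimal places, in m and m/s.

x = 1.5721, ẋ = 3.7392

phase 1: p=0.0675, T=0.407, ωT=1.217663, cosh=1.837600, sinh=1.541679; start (x,ẋ)=(0.083300, 0.248200) → end (x,ẋ)=(0.224432, 0.528968)
phase 2: p=0.2431, T=0.518, ωT=1.549752, cosh=2.461302, sinh=2.249002; start (x,ẋ)=(0.224432, 0.528968) → end (x,ẋ)=(0.594789, 1.176342)
phase 3: p=0.3634, T=0.458, ωT=1.370244, cosh=2.095179, sinh=1.841134; start (x,ẋ)=(0.594789, 1.176342) → end (x,ẋ)=(1.572115, 3.739209)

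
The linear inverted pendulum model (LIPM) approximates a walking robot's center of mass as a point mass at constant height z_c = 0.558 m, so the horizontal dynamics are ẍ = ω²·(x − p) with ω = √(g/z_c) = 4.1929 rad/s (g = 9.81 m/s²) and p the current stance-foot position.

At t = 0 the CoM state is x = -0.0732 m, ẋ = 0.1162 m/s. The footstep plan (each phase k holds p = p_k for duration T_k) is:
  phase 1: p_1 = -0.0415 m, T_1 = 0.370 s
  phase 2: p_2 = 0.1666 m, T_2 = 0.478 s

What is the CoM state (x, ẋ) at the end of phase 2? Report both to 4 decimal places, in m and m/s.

phase 1: p=-0.0415, T=0.370, ωT=1.551373, cosh=2.464950, sinh=2.252993; start (x,ẋ)=(-0.073200, 0.116200) → end (x,ẋ)=(-0.057201, -0.013029)
phase 2: p=0.1666, T=0.478, ωT=2.004206, cosh=3.777484, sinh=3.642717; start (x,ẋ)=(-0.057201, -0.013029) → end (x,ẋ)=(-0.690123, -3.467446)

x = -0.6901, ẋ = -3.4674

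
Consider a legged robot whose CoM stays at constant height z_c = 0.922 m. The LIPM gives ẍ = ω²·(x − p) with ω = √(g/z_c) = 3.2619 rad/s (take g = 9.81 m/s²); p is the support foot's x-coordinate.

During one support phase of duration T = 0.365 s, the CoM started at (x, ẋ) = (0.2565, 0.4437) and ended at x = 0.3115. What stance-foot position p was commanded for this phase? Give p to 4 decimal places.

p = 0.4423

ωT = 3.2619·0.365 = 1.190593; cosh(ωT) = 1.796537, sinh(ωT) = 1.492496
x(T) = p + (x₀−p)·cosh(ωT) + (ẋ₀/ω)·sinh(ωT) ⇒ p·(1 − cosh) = x(T) − x₀·cosh − (ẋ₀/ω)·sinh
numerator   = 0.3115 − (0.2565)·1.796537 − (0.4437/3.2619)·1.492496 = -0.352328
denominator = 1 − 1.796537 = -0.796537
p = -0.352328 / -0.796537 = 0.4423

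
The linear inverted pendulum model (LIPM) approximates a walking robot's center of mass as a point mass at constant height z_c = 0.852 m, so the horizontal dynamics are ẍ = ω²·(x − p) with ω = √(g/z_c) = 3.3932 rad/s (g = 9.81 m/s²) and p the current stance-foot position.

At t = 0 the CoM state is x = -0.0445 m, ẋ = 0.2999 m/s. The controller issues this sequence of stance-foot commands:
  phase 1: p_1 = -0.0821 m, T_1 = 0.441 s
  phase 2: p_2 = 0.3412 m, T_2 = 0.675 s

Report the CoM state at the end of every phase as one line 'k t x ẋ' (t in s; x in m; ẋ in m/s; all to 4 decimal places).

1 0.4410 0.1935 0.9738
2 1.1160 1.0072 2.4092

phase 1: p=-0.0821, T=0.441, ωT=1.496401, cosh=2.344762, sinh=2.120827; start (x,ẋ)=(-0.044500, 0.299900) → end (x,ẋ)=(0.193507, 0.973778)
phase 2: p=0.3412, T=0.675, ωT=2.290410, cosh=4.990106, sinh=4.888881; start (x,ẋ)=(0.193507, 0.973778) → end (x,ẋ)=(1.007206, 2.409192)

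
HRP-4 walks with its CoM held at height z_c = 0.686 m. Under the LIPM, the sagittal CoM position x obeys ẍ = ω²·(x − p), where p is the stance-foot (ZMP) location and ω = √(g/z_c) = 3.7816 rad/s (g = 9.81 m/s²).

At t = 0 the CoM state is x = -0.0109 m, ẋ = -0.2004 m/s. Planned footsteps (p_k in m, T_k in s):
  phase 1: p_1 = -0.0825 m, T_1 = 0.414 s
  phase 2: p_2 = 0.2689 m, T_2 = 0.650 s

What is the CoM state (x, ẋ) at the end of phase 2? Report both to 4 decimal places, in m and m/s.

x = -1.2775, ẋ = -5.7424

phase 1: p=-0.0825, T=0.414, ωT=1.565582, cosh=2.497214, sinh=2.288247; start (x,ẋ)=(-0.010900, -0.200400) → end (x,ẋ)=(-0.024962, 0.119130)
phase 2: p=0.2689, T=0.650, ωT=2.458040, cosh=5.883748, sinh=5.798145; start (x,ẋ)=(-0.024962, 0.119130) → end (x,ẋ)=(-1.277451, -5.742356)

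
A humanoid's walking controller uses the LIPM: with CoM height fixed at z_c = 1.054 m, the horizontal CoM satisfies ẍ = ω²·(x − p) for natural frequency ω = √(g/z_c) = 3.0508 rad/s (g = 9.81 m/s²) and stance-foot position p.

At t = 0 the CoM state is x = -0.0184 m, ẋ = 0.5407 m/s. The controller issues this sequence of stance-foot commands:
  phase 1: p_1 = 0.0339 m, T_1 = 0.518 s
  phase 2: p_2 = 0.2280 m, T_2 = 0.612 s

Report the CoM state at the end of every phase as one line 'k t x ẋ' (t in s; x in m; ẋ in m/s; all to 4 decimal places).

1 0.5180 0.3136 0.9976
2 1.1300 1.5441 4.1290

phase 1: p=0.0339, T=0.518, ωT=1.580314, cosh=2.531196, sinh=2.325286; start (x,ẋ)=(-0.018400, 0.540700) → end (x,ẋ)=(0.313634, 0.997603)
phase 2: p=0.2280, T=0.612, ωT=1.867090, cosh=3.312007, sinh=3.157434; start (x,ẋ)=(0.313634, 0.997603) → end (x,ẋ)=(1.544092, 4.128953)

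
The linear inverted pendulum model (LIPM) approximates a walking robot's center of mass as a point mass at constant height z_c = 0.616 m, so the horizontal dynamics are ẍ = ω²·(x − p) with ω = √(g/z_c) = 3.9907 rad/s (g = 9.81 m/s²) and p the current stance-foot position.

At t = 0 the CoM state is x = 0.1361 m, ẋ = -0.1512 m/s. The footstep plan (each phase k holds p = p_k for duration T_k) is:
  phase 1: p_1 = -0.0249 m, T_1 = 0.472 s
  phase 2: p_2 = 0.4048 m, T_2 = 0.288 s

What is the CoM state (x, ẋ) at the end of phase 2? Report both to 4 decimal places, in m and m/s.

phase 1: p=-0.0249, T=0.472, ωT=1.883610, cosh=3.364624, sinh=3.212584; start (x,ẋ)=(0.136100, -0.151200) → end (x,ẋ)=(0.395086, 1.555363)
phase 2: p=0.4048, T=0.288, ωT=1.149322, cosh=1.736451, sinh=1.419600; start (x,ẋ)=(0.395086, 1.555363) → end (x,ẋ)=(0.941216, 2.645779)

x = 0.9412, ẋ = 2.6458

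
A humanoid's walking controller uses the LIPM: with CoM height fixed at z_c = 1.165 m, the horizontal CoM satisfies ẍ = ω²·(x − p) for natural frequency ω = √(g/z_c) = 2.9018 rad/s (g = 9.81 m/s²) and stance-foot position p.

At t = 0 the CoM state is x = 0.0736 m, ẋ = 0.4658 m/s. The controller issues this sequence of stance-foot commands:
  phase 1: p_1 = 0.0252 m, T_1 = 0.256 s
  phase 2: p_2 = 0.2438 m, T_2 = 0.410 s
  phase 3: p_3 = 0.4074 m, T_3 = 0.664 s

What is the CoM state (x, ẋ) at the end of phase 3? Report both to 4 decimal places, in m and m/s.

x = 2.3163, ẋ = 5.6433

phase 1: p=0.0252, T=0.256, ωT=0.742861, cosh=1.288846, sinh=0.813095; start (x,ẋ)=(0.073600, 0.465800) → end (x,ẋ)=(0.218099, 0.714541)
phase 2: p=0.2438, T=0.410, ωT=1.189738, cosh=1.795261, sinh=1.490960; start (x,ẋ)=(0.218099, 0.714541) → end (x,ẋ)=(0.564795, 1.171593)
phase 3: p=0.4074, T=0.664, ωT=1.926795, cosh=3.506540, sinh=3.360926; start (x,ẋ)=(0.564795, 1.171593) → end (x,ẋ)=(2.316274, 5.643265)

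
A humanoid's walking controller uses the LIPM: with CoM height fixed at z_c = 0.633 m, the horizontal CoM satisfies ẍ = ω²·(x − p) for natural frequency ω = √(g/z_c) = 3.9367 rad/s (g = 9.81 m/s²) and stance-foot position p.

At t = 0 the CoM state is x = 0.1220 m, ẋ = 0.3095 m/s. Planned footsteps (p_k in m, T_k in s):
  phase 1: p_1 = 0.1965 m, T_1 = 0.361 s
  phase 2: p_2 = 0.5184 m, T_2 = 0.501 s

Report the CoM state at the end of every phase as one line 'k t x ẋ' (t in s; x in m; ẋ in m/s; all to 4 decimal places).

1 0.3610 0.1865 0.1063
2 0.8620 -0.6020 -4.2142

phase 1: p=0.1965, T=0.361, ωT=1.421149, cosh=2.191656, sinh=1.950219; start (x,ẋ)=(0.122000, 0.309500) → end (x,ẋ)=(0.186546, 0.106349)
phase 2: p=0.5184, T=0.501, ωT=1.972287, cosh=3.663115, sinh=3.523977; start (x,ẋ)=(0.186546, 0.106349) → end (x,ẋ)=(-0.602019, -4.214186)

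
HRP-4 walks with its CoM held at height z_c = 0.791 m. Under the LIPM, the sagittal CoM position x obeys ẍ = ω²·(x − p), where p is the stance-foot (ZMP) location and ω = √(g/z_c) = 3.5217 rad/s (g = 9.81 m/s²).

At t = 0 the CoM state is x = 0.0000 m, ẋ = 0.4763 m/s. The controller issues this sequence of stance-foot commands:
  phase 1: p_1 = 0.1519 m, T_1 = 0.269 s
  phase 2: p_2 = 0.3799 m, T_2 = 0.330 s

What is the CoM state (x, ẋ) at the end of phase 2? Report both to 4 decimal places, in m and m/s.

x = -0.1063, ẋ = -1.3383

phase 1: p=0.1519, T=0.269, ωT=0.947337, cosh=1.483303, sinh=1.095531; start (x,ẋ)=(0.000000, 0.476300) → end (x,ẋ)=(0.074754, 0.120447)
phase 2: p=0.3799, T=0.330, ωT=1.162161, cosh=1.754822, sinh=1.442012; start (x,ẋ)=(0.074754, 0.120447) → end (x,ẋ)=(-0.106258, -1.338272)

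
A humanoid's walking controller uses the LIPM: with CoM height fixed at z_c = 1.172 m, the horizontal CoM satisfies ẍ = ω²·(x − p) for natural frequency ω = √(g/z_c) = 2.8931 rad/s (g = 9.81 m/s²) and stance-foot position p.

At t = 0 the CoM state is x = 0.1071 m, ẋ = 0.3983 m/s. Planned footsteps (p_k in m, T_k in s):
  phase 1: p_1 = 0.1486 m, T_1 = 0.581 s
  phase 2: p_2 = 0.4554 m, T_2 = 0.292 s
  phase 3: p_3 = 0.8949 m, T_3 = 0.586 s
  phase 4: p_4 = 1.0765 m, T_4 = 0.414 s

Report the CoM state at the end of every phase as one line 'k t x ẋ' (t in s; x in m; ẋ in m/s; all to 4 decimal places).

phase 1: p=0.1486, T=0.581, ωT=1.680891, cosh=2.778274, sinh=2.592066; start (x,ẋ)=(0.107100, 0.398300) → end (x,ẋ)=(0.390158, 0.795374)
phase 2: p=0.4554, T=0.292, ωT=0.844785, cosh=1.378564, sinh=0.948914; start (x,ẋ)=(0.390158, 0.795374) → end (x,ẋ)=(0.626335, 0.917363)
phase 3: p=0.8949, T=0.586, ωT=1.695357, cosh=2.816061, sinh=2.632527; start (x,ẋ)=(0.626335, 0.917363) → end (x,ẋ)=(0.973344, 0.537917)
phase 4: p=1.0765, T=0.414, ωT=1.197743, cosh=1.807254, sinh=1.505379; start (x,ẋ)=(0.973344, 0.537917) → end (x,ẋ)=(1.169968, 0.522887)

1 0.5810 0.3902 0.7954
2 0.8730 0.6263 0.9174
3 1.4590 0.9733 0.5379
4 1.8730 1.1700 0.5229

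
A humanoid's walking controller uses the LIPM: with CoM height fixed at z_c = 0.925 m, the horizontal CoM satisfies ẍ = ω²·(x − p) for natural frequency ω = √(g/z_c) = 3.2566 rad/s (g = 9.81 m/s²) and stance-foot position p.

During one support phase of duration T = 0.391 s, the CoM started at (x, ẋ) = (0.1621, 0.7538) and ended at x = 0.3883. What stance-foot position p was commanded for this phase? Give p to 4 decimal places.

p = 0.3293

ωT = 3.2566·0.391 = 1.273331; cosh(ωT) = 1.926315, sinh(ωT) = 1.646417
x(T) = p + (x₀−p)·cosh(ωT) + (ẋ₀/ω)·sinh(ωT) ⇒ p·(1 − cosh) = x(T) − x₀·cosh − (ẋ₀/ω)·sinh
numerator   = 0.3883 − (0.1621)·1.926315 − (0.7538/3.2566)·1.646417 = -0.305049
denominator = 1 − 1.926315 = -0.926315
p = -0.305049 / -0.926315 = 0.3293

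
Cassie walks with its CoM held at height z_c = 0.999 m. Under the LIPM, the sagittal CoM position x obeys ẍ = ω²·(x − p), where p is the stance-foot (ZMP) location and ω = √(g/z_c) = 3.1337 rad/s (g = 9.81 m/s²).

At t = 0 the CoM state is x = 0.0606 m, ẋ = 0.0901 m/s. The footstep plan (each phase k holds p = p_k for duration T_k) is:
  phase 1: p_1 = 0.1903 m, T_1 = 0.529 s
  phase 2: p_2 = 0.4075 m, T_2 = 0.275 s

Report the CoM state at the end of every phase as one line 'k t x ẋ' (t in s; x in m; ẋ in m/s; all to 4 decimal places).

1 0.5290 -0.0897 -0.7827
2 0.8040 -0.5288 -2.6068

phase 1: p=0.1903, T=0.529, ωT=1.657727, cosh=2.718972, sinh=2.528400; start (x,ẋ)=(0.060600, 0.090100) → end (x,ẋ)=(-0.089654, -0.782666)
phase 2: p=0.4075, T=0.275, ωT=0.861768, cosh=1.394878, sinh=0.972463; start (x,ẋ)=(-0.089654, -0.782666) → end (x,ẋ)=(-0.528850, -2.606755)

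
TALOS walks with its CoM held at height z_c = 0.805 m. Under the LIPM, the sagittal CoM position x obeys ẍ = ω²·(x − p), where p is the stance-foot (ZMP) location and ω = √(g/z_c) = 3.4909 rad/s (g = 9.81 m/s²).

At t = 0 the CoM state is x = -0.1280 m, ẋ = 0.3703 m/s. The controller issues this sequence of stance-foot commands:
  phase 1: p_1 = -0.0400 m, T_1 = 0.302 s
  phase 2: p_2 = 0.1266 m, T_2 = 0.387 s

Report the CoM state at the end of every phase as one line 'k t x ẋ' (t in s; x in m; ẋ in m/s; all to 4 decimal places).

phase 1: p=-0.0400, T=0.302, ωT=1.054252, cosh=1.609140, sinh=1.260687; start (x,ẋ)=(-0.128000, 0.370300) → end (x,ẋ)=(-0.047876, 0.208583)
phase 2: p=0.1266, T=0.387, ωT=1.350978, cosh=2.060094, sinh=1.801107; start (x,ẋ)=(-0.047876, 0.208583) → end (x,ẋ)=(-0.125220, -0.667315)

1 0.3020 -0.0479 0.2086
2 0.6890 -0.1252 -0.6673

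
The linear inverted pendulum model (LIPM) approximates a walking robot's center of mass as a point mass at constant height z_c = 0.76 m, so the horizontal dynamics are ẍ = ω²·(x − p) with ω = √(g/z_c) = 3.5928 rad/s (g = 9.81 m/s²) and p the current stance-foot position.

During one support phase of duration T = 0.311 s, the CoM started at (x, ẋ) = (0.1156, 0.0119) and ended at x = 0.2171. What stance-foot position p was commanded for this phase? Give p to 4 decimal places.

ωT = 3.5928·0.311 = 1.117361; cosh(ωT) = 1.691959, sinh(ωT) = 1.364817
x(T) = p + (x₀−p)·cosh(ωT) + (ẋ₀/ω)·sinh(ωT) ⇒ p·(1 − cosh) = x(T) − x₀·cosh − (ẋ₀/ω)·sinh
numerator   = 0.2171 − (0.1156)·1.691959 − (0.0119/3.5928)·1.364817 = 0.016989
denominator = 1 − 1.691959 = -0.691959
p = 0.016989 / -0.691959 = -0.0246

p = -0.0246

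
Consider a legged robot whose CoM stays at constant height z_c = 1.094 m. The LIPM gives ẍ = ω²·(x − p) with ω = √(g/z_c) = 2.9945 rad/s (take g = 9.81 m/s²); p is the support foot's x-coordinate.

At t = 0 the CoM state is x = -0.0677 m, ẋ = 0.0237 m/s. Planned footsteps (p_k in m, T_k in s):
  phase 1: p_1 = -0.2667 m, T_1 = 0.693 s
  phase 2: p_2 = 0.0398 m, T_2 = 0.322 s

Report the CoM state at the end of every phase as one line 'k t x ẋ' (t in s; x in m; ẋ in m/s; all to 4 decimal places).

phase 1: p=-0.2667, T=0.693, ωT=2.075188, cosh=4.045790, sinh=3.920258; start (x,ẋ)=(-0.067700, 0.023700) → end (x,ẋ)=(0.569439, 2.431988)
phase 2: p=0.0398, T=0.322, ωT=0.964229, cosh=1.502021, sinh=1.120744; start (x,ẋ)=(0.569439, 2.431988) → end (x,ẋ)=(1.745543, 5.430402)

1 0.6930 0.5694 2.4320
2 1.0150 1.7455 5.4304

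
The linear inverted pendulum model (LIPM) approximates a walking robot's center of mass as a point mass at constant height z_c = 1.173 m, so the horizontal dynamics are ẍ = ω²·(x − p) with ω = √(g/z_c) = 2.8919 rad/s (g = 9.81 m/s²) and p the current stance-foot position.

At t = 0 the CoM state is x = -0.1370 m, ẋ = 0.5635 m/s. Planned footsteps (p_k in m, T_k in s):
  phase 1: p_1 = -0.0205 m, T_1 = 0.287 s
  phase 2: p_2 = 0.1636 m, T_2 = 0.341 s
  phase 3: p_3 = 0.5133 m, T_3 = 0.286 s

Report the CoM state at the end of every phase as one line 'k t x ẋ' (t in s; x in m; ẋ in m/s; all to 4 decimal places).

1 0.2870 0.0015 0.4561
2 0.6280 0.0980 0.1554
3 0.9140 -0.0026 -0.8988

phase 1: p=-0.0205, T=0.287, ωT=0.829975, cosh=1.364661, sinh=0.928601; start (x,ẋ)=(-0.137000, 0.563500) → end (x,ẋ)=(0.001459, 0.456135)
phase 2: p=0.1636, T=0.341, ωT=0.986138, cosh=1.526938, sinh=1.153923; start (x,ẋ)=(0.001459, 0.456135) → end (x,ẋ)=(0.098028, 0.155421)
phase 3: p=0.5133, T=0.286, ωT=0.827083, cosh=1.361981, sinh=0.924658; start (x,ẋ)=(0.098028, 0.155421) → end (x,ẋ)=(-0.002599, -0.898767)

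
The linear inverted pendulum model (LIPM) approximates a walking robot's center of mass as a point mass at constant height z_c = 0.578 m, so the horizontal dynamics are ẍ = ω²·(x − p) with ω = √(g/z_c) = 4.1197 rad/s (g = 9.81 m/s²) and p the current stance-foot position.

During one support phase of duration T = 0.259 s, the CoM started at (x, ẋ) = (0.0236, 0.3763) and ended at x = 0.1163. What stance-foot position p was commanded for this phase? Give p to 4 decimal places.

p = 0.0625

ωT = 4.1197·0.259 = 1.067002; cosh(ωT) = 1.625346, sinh(ωT) = 1.281307
x(T) = p + (x₀−p)·cosh(ωT) + (ẋ₀/ω)·sinh(ωT) ⇒ p·(1 − cosh) = x(T) − x₀·cosh − (ẋ₀/ω)·sinh
numerator   = 0.1163 − (0.0236)·1.625346 − (0.3763/4.1197)·1.281307 = -0.039095
denominator = 1 − 1.625346 = -0.625346
p = -0.039095 / -0.625346 = 0.0625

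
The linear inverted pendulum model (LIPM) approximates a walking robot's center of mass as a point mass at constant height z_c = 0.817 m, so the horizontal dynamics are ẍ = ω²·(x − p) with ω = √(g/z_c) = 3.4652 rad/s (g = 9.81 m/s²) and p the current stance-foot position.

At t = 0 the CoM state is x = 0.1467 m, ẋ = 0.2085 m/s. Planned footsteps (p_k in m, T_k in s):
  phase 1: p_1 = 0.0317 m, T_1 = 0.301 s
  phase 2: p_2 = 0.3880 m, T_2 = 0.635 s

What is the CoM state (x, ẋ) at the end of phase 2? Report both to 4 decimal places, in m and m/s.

phase 1: p=0.0317, T=0.301, ωT=1.043025, cosh=1.595088, sinh=1.242701; start (x,ẋ)=(0.146700, 0.208500) → end (x,ẋ)=(0.289908, 0.827790)
phase 2: p=0.3880, T=0.635, ωT=2.200402, cosh=4.569700, sinh=4.458942; start (x,ẋ)=(0.289908, 0.827790) → end (x,ẋ)=(1.004930, 2.267120)

x = 1.0049, ẋ = 2.2671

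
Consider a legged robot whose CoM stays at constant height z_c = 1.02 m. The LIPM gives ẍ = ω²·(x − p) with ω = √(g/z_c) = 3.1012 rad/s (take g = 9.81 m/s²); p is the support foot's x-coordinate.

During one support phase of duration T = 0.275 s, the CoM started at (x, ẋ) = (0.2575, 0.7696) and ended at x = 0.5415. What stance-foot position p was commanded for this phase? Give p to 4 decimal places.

p = 0.1390

ωT = 3.1012·0.275 = 0.852830; cosh(ωT) = 1.386242, sinh(ωT) = 0.960035
x(T) = p + (x₀−p)·cosh(ωT) + (ẋ₀/ω)·sinh(ωT) ⇒ p·(1 − cosh) = x(T) − x₀·cosh − (ẋ₀/ω)·sinh
numerator   = 0.5415 − (0.2575)·1.386242 − (0.7696/3.1012)·0.960035 = -0.053702
denominator = 1 − 1.386242 = -0.386242
p = -0.053702 / -0.386242 = 0.1390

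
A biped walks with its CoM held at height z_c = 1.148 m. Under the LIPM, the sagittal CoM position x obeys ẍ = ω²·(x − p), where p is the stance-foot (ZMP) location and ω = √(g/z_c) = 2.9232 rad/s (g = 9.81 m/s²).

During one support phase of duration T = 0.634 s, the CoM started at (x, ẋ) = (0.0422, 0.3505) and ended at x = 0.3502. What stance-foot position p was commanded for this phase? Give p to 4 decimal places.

ωT = 2.9232·0.634 = 1.853309; cosh(ωT) = 3.268808, sinh(ωT) = 3.112090
x(T) = p + (x₀−p)·cosh(ωT) + (ẋ₀/ω)·sinh(ωT) ⇒ p·(1 − cosh) = x(T) − x₀·cosh − (ẋ₀/ω)·sinh
numerator   = 0.3502 − (0.0422)·3.268808 − (0.3505/2.9232)·3.112090 = -0.160892
denominator = 1 − 3.268808 = -2.268808
p = -0.160892 / -2.268808 = 0.0709

p = 0.0709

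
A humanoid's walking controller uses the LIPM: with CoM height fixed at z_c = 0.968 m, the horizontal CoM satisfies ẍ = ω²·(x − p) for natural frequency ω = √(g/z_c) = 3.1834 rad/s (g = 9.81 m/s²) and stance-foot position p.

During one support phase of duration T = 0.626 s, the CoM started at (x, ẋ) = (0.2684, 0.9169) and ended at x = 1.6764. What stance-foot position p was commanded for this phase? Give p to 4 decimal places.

ωT = 3.1834·0.626 = 1.992808; cosh(ωT) = 3.736210, sinh(ωT) = 3.599898
x(T) = p + (x₀−p)·cosh(ωT) + (ẋ₀/ω)·sinh(ωT) ⇒ p·(1 − cosh) = x(T) − x₀·cosh − (ẋ₀/ω)·sinh
numerator   = 1.6764 − (0.2684)·3.736210 − (0.9169/3.1834)·3.599898 = -0.363261
denominator = 1 − 3.736210 = -2.736210
p = -0.363261 / -2.736210 = 0.1328

p = 0.1328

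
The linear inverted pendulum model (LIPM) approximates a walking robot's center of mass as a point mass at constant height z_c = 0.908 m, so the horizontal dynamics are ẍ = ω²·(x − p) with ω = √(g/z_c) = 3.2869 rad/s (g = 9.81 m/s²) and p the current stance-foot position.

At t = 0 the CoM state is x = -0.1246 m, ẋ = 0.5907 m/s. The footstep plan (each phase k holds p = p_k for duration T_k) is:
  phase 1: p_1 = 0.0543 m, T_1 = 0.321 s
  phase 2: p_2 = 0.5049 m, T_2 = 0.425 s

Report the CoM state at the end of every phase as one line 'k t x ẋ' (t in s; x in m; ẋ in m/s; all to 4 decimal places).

1 0.3210 -0.0070 0.2090
2 0.7460 -0.4724 -2.7444

phase 1: p=0.0543, T=0.321, ωT=1.055095, cosh=1.610204, sinh=1.262044; start (x,ẋ)=(-0.124600, 0.590700) → end (x,ẋ)=(-0.006959, 0.209032)
phase 2: p=0.5049, T=0.425, ωT=1.396933, cosh=2.145067, sinh=1.897713; start (x,ẋ)=(-0.006959, 0.209032) → end (x,ẋ)=(-0.472386, -2.744381)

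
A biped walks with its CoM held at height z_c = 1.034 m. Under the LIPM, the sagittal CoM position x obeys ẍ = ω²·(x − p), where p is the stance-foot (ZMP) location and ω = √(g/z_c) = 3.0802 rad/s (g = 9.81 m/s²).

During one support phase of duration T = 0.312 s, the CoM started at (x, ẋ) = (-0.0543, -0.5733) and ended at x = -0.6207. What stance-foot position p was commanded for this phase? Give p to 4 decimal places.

p = 0.6653

ωT = 3.0802·0.312 = 0.961022; cosh(ωT) = 1.498435, sinh(ωT) = 1.115933
x(T) = p + (x₀−p)·cosh(ωT) + (ẋ₀/ω)·sinh(ωT) ⇒ p·(1 − cosh) = x(T) − x₀·cosh − (ẋ₀/ω)·sinh
numerator   = -0.6207 − (-0.0543)·1.498435 − (-0.5733/3.0802)·1.115933 = -0.331633
denominator = 1 − 1.498435 = -0.498435
p = -0.331633 / -0.498435 = 0.6653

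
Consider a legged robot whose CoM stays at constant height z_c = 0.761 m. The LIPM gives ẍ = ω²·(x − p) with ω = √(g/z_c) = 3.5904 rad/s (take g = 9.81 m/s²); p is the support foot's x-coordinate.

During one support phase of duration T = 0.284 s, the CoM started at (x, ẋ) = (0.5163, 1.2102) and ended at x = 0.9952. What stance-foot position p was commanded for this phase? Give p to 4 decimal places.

p = 0.3884

ωT = 3.5904·0.284 = 1.019674; cosh(ωT) = 1.566501, sinh(ωT) = 1.205789
x(T) = p + (x₀−p)·cosh(ωT) + (ẋ₀/ω)·sinh(ωT) ⇒ p·(1 − cosh) = x(T) − x₀·cosh − (ẋ₀/ω)·sinh
numerator   = 0.9952 − (0.5163)·1.566501 − (1.2102/3.5904)·1.205789 = -0.220014
denominator = 1 − 1.566501 = -0.566501
p = -0.220014 / -0.566501 = 0.3884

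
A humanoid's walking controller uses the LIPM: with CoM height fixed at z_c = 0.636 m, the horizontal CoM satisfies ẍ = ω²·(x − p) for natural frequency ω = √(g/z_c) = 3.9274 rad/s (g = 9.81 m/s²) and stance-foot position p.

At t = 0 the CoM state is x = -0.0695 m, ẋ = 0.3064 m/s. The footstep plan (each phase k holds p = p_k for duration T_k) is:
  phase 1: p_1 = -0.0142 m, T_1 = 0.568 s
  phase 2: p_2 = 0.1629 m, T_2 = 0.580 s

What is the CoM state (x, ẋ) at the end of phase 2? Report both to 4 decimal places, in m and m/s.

x = 0.3205, ẋ = 0.6960

phase 1: p=-0.0142, T=0.568, ωT=2.230763, cosh=4.707206, sinh=4.599760; start (x,ẋ)=(-0.069500, 0.306400) → end (x,ẋ)=(0.084346, 0.443288)
phase 2: p=0.1629, T=0.580, ωT=2.277892, cosh=4.929296, sinh=4.826796; start (x,ẋ)=(0.084346, 0.443288) → end (x,ẋ)=(0.320489, 0.695975)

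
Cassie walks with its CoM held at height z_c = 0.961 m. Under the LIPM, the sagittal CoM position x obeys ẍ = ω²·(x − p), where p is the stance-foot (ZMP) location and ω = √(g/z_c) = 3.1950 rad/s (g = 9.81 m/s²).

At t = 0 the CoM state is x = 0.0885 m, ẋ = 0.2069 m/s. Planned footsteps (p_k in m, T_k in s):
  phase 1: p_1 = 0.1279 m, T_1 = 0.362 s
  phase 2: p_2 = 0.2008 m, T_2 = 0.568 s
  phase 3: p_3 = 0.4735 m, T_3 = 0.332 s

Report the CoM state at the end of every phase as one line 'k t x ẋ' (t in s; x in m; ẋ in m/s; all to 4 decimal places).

1 0.3620 0.1518 0.1811
2 0.9300 0.2159 0.1031
3 1.2620 0.0979 -0.8795

phase 1: p=0.1279, T=0.362, ωT=1.156590, cosh=1.746816, sinh=1.432259; start (x,ẋ)=(0.088500, 0.206900) → end (x,ẋ)=(0.151825, 0.181119)
phase 2: p=0.2008, T=0.568, ωT=1.814760, cosh=3.151240, sinh=2.988363; start (x,ẋ)=(0.151825, 0.181119) → end (x,ẋ)=(0.215873, 0.103144)
phase 3: p=0.4735, T=0.332, ωT=1.060740, cosh=1.617354, sinh=1.271154; start (x,ẋ)=(0.215873, 0.103144) → end (x,ẋ)=(0.097862, -0.879491)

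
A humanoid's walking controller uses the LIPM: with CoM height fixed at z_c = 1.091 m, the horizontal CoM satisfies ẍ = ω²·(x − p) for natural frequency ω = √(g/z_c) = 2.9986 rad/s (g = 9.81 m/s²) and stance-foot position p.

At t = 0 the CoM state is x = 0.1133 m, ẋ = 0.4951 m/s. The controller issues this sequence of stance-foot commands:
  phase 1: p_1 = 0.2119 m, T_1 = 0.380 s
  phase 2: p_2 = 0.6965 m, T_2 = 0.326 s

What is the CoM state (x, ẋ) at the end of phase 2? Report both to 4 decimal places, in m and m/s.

x = 0.2217, ẋ = -0.7819

phase 1: p=0.2119, T=0.380, ωT=1.139468, cosh=1.722547, sinh=1.402558; start (x,ẋ)=(0.113300, 0.495100) → end (x,ẋ)=(0.273634, 0.438150)
phase 2: p=0.6965, T=0.326, ωT=0.977544, cosh=1.517077, sinh=1.140843; start (x,ẋ)=(0.273634, 0.438150) → end (x,ẋ)=(0.221677, -0.781889)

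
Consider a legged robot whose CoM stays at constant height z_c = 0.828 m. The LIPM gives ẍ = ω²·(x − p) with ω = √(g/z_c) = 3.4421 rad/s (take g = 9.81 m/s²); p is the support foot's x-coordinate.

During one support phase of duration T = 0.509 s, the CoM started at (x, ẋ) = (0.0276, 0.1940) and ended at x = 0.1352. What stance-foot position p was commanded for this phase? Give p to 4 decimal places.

p = 0.0530

ωT = 3.4421·0.509 = 1.752029; cosh(ωT) = 2.969856, sinh(ωT) = 2.796434
x(T) = p + (x₀−p)·cosh(ωT) + (ẋ₀/ω)·sinh(ωT) ⇒ p·(1 − cosh) = x(T) − x₀·cosh − (ẋ₀/ω)·sinh
numerator   = 0.1352 − (0.0276)·2.969856 − (0.1940/3.4421)·2.796434 = -0.104378
denominator = 1 − 2.969856 = -1.969856
p = -0.104378 / -1.969856 = 0.0530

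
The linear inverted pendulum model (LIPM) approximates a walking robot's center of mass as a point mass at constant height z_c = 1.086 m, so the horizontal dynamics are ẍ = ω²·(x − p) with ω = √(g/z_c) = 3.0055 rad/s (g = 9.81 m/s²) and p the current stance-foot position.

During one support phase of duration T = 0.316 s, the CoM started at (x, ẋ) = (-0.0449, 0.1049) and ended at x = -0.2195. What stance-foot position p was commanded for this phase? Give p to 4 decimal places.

p = 0.3933

ωT = 3.0055·0.316 = 0.949738; cosh(ωT) = 1.485937, sinh(ωT) = 1.099095
x(T) = p + (x₀−p)·cosh(ωT) + (ẋ₀/ω)·sinh(ωT) ⇒ p·(1 − cosh) = x(T) − x₀·cosh − (ẋ₀/ω)·sinh
numerator   = -0.2195 − (-0.0449)·1.485937 − (0.1049/3.0055)·1.099095 = -0.191143
denominator = 1 − 1.485937 = -0.485937
p = -0.191143 / -0.485937 = 0.3933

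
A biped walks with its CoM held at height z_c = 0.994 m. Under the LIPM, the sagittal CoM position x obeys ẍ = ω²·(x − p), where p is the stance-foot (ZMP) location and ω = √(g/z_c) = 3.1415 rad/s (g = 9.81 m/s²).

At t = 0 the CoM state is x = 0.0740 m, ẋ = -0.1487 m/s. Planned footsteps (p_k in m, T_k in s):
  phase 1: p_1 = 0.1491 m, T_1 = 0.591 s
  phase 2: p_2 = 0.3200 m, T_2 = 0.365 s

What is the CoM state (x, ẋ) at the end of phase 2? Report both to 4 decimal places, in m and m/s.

phase 1: p=0.1491, T=0.591, ωT=1.856626, cosh=3.279151, sinh=3.122952; start (x,ẋ)=(0.074000, -0.148700) → end (x,ẋ)=(-0.244986, -1.224397)
phase 2: p=0.3200, T=0.365, ωT=1.146648, cosh=1.732661, sinh=1.414961; start (x,ẋ)=(-0.244986, -1.224397) → end (x,ẋ)=(-1.210410, -4.632887)

x = -1.2104, ẋ = -4.6329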